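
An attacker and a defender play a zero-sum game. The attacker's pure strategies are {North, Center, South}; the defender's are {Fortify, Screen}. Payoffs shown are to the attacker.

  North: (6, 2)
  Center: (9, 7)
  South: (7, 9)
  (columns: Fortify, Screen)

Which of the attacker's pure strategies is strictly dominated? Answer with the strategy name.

Center gives a strictly higher payoff than North against every column: 9 > 6, 7 > 2.
So North is strictly dominated and the attacker never plays it.

North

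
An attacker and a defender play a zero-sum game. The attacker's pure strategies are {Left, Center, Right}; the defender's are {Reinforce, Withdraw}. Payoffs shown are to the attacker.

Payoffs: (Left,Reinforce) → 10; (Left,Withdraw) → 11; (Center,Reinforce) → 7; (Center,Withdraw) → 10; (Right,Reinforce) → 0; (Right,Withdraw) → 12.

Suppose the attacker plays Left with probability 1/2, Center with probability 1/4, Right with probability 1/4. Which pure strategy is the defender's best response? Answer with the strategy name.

If the defender plays Reinforce, the attacker's expected payoff is (1/2)·10 + (1/4)·7 + (1/4)·0 = 27/4.
If the defender plays Withdraw, the attacker's expected payoff is (1/2)·11 + (1/4)·10 + (1/4)·12 = 11.
The defender minimizes the attacker's payoff; the smallest is 27/4, so the best response is Reinforce.

Reinforce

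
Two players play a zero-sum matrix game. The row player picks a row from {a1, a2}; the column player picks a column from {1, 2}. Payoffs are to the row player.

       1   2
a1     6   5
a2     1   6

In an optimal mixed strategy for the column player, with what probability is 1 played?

Row minima: a1 → 5, a2 → 1; maximin = 5.
Column maxima: 1 → 6, 2 → 6; minimax = 6.
5 ≠ 6, so there is no saddle point; optimal play is mixed.
Let the row player play a1 with probability p. Expected payoff against 1: 6p + 1(1−p) = 5p + 1; against 2: 5p + 6(1−p) = −p + 6.
Setting these equal: 5p + 1 = −p + 6 ⇒ 6p = 5 ⇒ p = 5/6, and the value is (5)·(5/6) + 1 = 31/6.
For the column player: with q = P(1), equating a1's and a2's payoffs gives q + 5 = −5q + 6 ⇒ q = 1/6.

1/6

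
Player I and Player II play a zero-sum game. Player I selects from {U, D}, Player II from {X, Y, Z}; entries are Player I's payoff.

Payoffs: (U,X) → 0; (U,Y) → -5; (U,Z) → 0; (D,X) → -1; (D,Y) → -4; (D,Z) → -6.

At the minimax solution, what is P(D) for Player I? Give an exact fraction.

Row minima: U → -5, D → -6; maximin = -5.
Column maxima: X → 0, Y → -4, Z → 0; minimax = -4.
-5 ≠ -4, so there is no saddle point; optimal play is mixed.
X is strictly dominated by Y (it gives Player I strictly more in every row), so Player II never plays it.
On the remaining 2×2 (U, D vs Y, Z):
Let Player I play U with probability p. Expected payoff against Y: (-5)p + (-4)(1−p) = −p − 4; against Z: 0p + (-6)(1−p) = 6p − 6.
Setting these equal: −p − 4 = 6p − 6 ⇒ −7p = -2 ⇒ p = 2/7, and the value is (-1)·(2/7) − 4 = -30/7.
For Player II: with q = P(Y), equating U's and D's payoffs gives −5q = 2q − 6 ⇒ q = 6/7.

5/7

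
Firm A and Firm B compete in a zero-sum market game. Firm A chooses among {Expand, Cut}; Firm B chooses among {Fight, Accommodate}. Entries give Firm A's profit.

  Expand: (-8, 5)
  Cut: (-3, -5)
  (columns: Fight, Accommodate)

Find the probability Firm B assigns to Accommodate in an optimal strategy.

Row minima: Expand → -8, Cut → -5; maximin = -5.
Column maxima: Fight → -3, Accommodate → 5; minimax = -3.
-5 ≠ -3, so there is no saddle point; optimal play is mixed.
Let Firm A play Expand with probability p. Expected payoff against Fight: (-8)p + (-3)(1−p) = −5p − 3; against Accommodate: 5p + (-5)(1−p) = 10p − 5.
Setting these equal: −5p − 3 = 10p − 5 ⇒ −15p = -2 ⇒ p = 2/15, and the value is (-5)·(2/15) − 3 = -11/3.
For Firm B: with q = P(Fight), equating Expand's and Cut's payoffs gives −13q + 5 = 2q − 5 ⇒ q = 2/3.

1/3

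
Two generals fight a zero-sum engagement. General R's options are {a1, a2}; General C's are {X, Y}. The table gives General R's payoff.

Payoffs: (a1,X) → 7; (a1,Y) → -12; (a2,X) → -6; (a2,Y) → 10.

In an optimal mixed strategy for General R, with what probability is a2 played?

Row minima: a1 → -12, a2 → -6; maximin = -6.
Column maxima: X → 7, Y → 10; minimax = 7.
-6 ≠ 7, so there is no saddle point; optimal play is mixed.
Let General R play a1 with probability p. Expected payoff against X: 7p + (-6)(1−p) = 13p − 6; against Y: (-12)p + 10(1−p) = −22p + 10.
Setting these equal: 13p − 6 = −22p + 10 ⇒ 35p = 16 ⇒ p = 16/35, and the value is (13)·(16/35) − 6 = -2/35.
For General C: with q = P(X), equating a1's and a2's payoffs gives 19q − 12 = −16q + 10 ⇒ q = 22/35.

19/35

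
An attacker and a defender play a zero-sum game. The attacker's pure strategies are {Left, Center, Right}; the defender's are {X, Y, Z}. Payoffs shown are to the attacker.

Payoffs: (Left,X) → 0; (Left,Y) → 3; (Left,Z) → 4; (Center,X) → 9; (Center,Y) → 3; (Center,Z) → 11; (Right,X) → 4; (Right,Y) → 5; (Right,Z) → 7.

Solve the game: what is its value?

33/7

Row minima: Left → 0, Center → 3, Right → 4; maximin = 4.
Column maxima: X → 9, Y → 5, Z → 11; minimax = 5.
4 ≠ 5, so there is no saddle point; optimal play is mixed.
Left is strictly dominated by Right, so the attacker never plays it.
Z is strictly dominated by X (it gives the attacker strictly more in every row), so the defender never plays it.
On the remaining 2×2 (Center, Right vs X, Y):
Let the attacker play Center with probability p. Expected payoff against X: 9p + 4(1−p) = 5p + 4; against Y: 3p + 5(1−p) = −2p + 5.
Setting these equal: 5p + 4 = −2p + 5 ⇒ 7p = 1 ⇒ p = 1/7, and the value is (5)·(1/7) + 4 = 33/7.
For the defender: with q = P(X), equating Center's and Right's payoffs gives 6q + 3 = −q + 5 ⇒ q = 2/7.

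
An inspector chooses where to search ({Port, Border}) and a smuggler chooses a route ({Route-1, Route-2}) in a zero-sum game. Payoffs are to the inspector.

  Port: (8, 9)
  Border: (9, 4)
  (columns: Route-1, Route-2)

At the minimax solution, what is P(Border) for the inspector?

1/6

Row minima: Port → 8, Border → 4; maximin = 8.
Column maxima: Route-1 → 9, Route-2 → 9; minimax = 9.
8 ≠ 9, so there is no saddle point; optimal play is mixed.
Let the inspector play Port with probability p. Expected payoff against Route-1: 8p + 9(1−p) = −p + 9; against Route-2: 9p + 4(1−p) = 5p + 4.
Setting these equal: −p + 9 = 5p + 4 ⇒ −6p = -5 ⇒ p = 5/6, and the value is (-1)·(5/6) + 9 = 49/6.
For the smuggler: with q = P(Route-1), equating Port's and Border's payoffs gives −q + 9 = 5q + 4 ⇒ q = 5/6.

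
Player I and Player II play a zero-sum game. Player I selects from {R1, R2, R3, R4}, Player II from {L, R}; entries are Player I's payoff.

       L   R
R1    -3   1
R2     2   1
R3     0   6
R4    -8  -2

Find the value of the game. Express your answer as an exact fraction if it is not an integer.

12/7

Row minima: R1 → -3, R2 → 1, R3 → 0, R4 → -8; maximin = 1.
Column maxima: L → 2, R → 6; minimax = 2.
1 ≠ 2, so there is no saddle point; optimal play is mixed.
R1 is strictly dominated by R3, so Player I never plays it.
R4 is strictly dominated by R2, so Player I never plays it.
On the remaining 2×2 (R2, R3 vs L, R):
Let Player I play R2 with probability p. Expected payoff against L: 2p + 0(1−p) = 2p; against R: 1p + 6(1−p) = −5p + 6.
Setting these equal: 2p = −5p + 6 ⇒ 7p = 6 ⇒ p = 6/7, and the value is (2)·(6/7) = 12/7.
For Player II: with q = P(L), equating R2's and R3's payoffs gives q + 1 = −6q + 6 ⇒ q = 5/7.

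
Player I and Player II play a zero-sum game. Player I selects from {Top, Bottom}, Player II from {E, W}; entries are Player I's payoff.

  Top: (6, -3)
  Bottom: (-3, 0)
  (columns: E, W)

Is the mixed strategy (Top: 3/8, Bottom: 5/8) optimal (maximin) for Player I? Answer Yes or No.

Against E this mix gives (3/8)·6 + (5/8)·(-3) = 3/8.
Against W this mix gives (3/8)·(-3) + (5/8)·0 = -9/8.
Player II will play W, holding Player I to -9/8. Shifting weight toward the row that does better against W would raise this floor (the equalizing mix achieves -3/4 against both W and E), so the proposed strategy is not optimal.

No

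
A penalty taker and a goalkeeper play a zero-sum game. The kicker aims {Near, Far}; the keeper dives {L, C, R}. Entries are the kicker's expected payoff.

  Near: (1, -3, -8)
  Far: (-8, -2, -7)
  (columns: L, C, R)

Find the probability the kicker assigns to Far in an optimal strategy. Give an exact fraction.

Row minima: Near → -8, Far → -8; maximin = -8.
Column maxima: L → 1, C → -2, R → -7; minimax = -7.
-8 ≠ -7, so there is no saddle point; optimal play is mixed.
C is strictly dominated by R (it gives the kicker strictly more in every row), so the keeper never plays it.
On the remaining 2×2 (Near, Far vs L, R):
Let the kicker play Near with probability p. Expected payoff against L: 1p + (-8)(1−p) = 9p − 8; against R: (-8)p + (-7)(1−p) = −p − 7.
Setting these equal: 9p − 8 = −p − 7 ⇒ 10p = 1 ⇒ p = 1/10, and the value is (9)·(1/10) − 8 = -71/10.
For the keeper: with q = P(L), equating Near's and Far's payoffs gives 9q − 8 = −q − 7 ⇒ q = 1/10.

9/10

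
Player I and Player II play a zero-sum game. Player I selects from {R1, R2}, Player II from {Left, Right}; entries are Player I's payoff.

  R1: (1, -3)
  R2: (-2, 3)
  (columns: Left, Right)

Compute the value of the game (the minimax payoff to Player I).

Row minima: R1 → -3, R2 → -2; maximin = -2.
Column maxima: Left → 1, Right → 3; minimax = 1.
-2 ≠ 1, so there is no saddle point; optimal play is mixed.
Let Player I play R1 with probability p. Expected payoff against Left: 1p + (-2)(1−p) = 3p − 2; against Right: (-3)p + 3(1−p) = −6p + 3.
Setting these equal: 3p − 2 = −6p + 3 ⇒ 9p = 5 ⇒ p = 5/9, and the value is (3)·(5/9) − 2 = -1/3.
For Player II: with q = P(Left), equating R1's and R2's payoffs gives 4q − 3 = −5q + 3 ⇒ q = 2/3.

-1/3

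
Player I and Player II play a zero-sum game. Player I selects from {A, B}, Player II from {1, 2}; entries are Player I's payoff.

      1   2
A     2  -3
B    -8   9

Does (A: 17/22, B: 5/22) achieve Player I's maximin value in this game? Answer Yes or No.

Yes

Against 1 this mix gives (17/22)·2 + (5/22)·(-8) = -3/11.
Against 2 this mix gives (17/22)·(-3) + (5/22)·9 = -3/11.
All of Player II's active replies (1, 2) yield -3/11, and no column does worse for Player I. The mix makes Player II indifferent and guarantees -3/11, so it is optimal.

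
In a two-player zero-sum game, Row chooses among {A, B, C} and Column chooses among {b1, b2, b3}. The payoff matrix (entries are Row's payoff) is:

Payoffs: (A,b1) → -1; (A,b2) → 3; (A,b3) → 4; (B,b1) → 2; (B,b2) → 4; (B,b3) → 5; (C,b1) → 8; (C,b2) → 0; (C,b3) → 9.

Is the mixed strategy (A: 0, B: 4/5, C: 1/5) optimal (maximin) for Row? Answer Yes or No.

Yes

Against b1 this mix gives (4/5)·2 + (1/5)·8 = 16/5.
Against b2 this mix gives (4/5)·4 + (1/5)·0 = 16/5.
Against b3 this mix gives (4/5)·5 + (1/5)·9 = 29/5.
All of Column's active replies (b1, b2) yield 16/5, and no column does worse for Row. The mix makes Column indifferent and guarantees 16/5, so it is optimal.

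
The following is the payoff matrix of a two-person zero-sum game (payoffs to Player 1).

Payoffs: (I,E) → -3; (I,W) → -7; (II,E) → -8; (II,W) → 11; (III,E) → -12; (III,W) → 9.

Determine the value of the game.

-89/23

Row minima: I → -7, II → -8, III → -12; maximin = -7.
Column maxima: E → -3, W → 11; minimax = -3.
-7 ≠ -3, so there is no saddle point; optimal play is mixed.
III is strictly dominated by II, so Player 1 never plays it.
On the remaining 2×2 (I, II vs E, W):
Let Player 1 play I with probability p. Expected payoff against E: (-3)p + (-8)(1−p) = 5p − 8; against W: (-7)p + 11(1−p) = −18p + 11.
Setting these equal: 5p − 8 = −18p + 11 ⇒ 23p = 19 ⇒ p = 19/23, and the value is (5)·(19/23) − 8 = -89/23.
For Player 2: with q = P(E), equating I's and II's payoffs gives 4q − 7 = −19q + 11 ⇒ q = 18/23.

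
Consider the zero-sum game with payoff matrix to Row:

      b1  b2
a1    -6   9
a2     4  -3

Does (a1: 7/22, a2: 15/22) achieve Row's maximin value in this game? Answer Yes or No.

Against b1 this mix gives (7/22)·(-6) + (15/22)·4 = 9/11.
Against b2 this mix gives (7/22)·9 + (15/22)·(-3) = 9/11.
All of Column's active replies (b1, b2) yield 9/11, and no column does worse for Row. The mix makes Column indifferent and guarantees 9/11, so it is optimal.

Yes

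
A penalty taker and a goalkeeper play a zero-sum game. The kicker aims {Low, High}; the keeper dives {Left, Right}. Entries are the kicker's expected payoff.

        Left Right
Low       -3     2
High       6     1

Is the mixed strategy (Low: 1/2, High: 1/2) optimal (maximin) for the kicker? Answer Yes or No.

Yes

Against Left this mix gives (1/2)·(-3) + (1/2)·6 = 3/2.
Against Right this mix gives (1/2)·2 + (1/2)·1 = 3/2.
All of the keeper's active replies (Left, Right) yield 3/2, and no column does worse for the kicker. The mix makes the keeper indifferent and guarantees 3/2, so it is optimal.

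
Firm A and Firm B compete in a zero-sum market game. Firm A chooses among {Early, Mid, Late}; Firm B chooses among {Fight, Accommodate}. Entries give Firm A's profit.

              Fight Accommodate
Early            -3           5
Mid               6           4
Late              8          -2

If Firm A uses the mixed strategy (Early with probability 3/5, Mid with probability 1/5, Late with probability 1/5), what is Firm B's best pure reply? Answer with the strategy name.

If Firm B plays Fight, Firm A's expected payoff is (3/5)·(-3) + (1/5)·6 + (1/5)·8 = 1.
If Firm B plays Accommodate, Firm A's expected payoff is (3/5)·5 + (1/5)·4 + (1/5)·(-2) = 17/5.
Firm B minimizes Firm A's payoff; the smallest is 1, so the best response is Fight.

Fight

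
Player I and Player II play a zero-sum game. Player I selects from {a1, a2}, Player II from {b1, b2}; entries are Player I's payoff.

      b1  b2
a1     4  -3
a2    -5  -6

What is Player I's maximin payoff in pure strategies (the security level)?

-3

Row minima: a1 → -3, a2 → -6.
The best of these is -3.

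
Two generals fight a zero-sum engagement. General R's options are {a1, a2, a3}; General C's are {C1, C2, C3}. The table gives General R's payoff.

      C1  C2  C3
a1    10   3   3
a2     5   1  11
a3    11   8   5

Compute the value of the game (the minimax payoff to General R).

83/13

Row minima: a1 → 3, a2 → 1, a3 → 5; maximin = 5.
Column maxima: C1 → 11, C2 → 8, C3 → 11; minimax = 8.
5 ≠ 8, so there is no saddle point; optimal play is mixed.
a1 is strictly dominated by a3, so General R never plays it.
C1 is strictly dominated by C2 (it gives General R strictly more in every row), so General C never plays it.
On the remaining 2×2 (a2, a3 vs C2, C3):
Let General R play a2 with probability p. Expected payoff against C2: 1p + 8(1−p) = −7p + 8; against C3: 11p + 5(1−p) = 6p + 5.
Setting these equal: −7p + 8 = 6p + 5 ⇒ −13p = -3 ⇒ p = 3/13, and the value is (-7)·(3/13) + 8 = 83/13.
For General C: with q = P(C2), equating a2's and a3's payoffs gives −10q + 11 = 3q + 5 ⇒ q = 6/13.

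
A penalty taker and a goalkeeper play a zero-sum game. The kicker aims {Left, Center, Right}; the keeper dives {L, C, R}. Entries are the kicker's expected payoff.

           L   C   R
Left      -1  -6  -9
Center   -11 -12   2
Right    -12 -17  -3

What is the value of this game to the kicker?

-120/17

Row minima: Left → -9, Center → -12, Right → -17; maximin = -9.
Column maxima: L → -1, C → -6, R → 2; minimax = -6.
-9 ≠ -6, so there is no saddle point; optimal play is mixed.
Right is strictly dominated by Center, so the kicker never plays it.
L is strictly dominated by C (it gives the kicker strictly more in every row), so the keeper never plays it.
On the remaining 2×2 (Left, Center vs C, R):
Let the kicker play Left with probability p. Expected payoff against C: (-6)p + (-12)(1−p) = 6p − 12; against R: (-9)p + 2(1−p) = −11p + 2.
Setting these equal: 6p − 12 = −11p + 2 ⇒ 17p = 14 ⇒ p = 14/17, and the value is (6)·(14/17) − 12 = -120/17.
For the keeper: with q = P(C), equating Left's and Center's payoffs gives 3q − 9 = −14q + 2 ⇒ q = 11/17.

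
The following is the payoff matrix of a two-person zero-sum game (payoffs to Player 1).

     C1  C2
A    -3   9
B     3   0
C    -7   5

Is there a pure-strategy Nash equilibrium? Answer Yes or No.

No

Row minima: A → -3, B → 0, C → -7; maximin = 0.
Column maxima: C1 → 3, C2 → 9; minimax = 3.
0 ≠ 3, so no pure-strategy equilibrium exists.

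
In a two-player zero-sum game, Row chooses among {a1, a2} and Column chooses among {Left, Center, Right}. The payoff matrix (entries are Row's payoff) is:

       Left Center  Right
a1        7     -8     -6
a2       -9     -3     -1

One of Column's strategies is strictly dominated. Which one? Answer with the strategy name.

Right

Center holds Row's payoff strictly below Right in every row: -8 < -6, -3 < -1.
So Right is strictly dominated for Column.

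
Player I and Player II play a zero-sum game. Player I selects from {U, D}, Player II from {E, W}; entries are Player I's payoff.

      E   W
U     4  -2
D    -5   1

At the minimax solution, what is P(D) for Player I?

Row minima: U → -2, D → -5; maximin = -2.
Column maxima: E → 4, W → 1; minimax = 1.
-2 ≠ 1, so there is no saddle point; optimal play is mixed.
Let Player I play U with probability p. Expected payoff against E: 4p + (-5)(1−p) = 9p − 5; against W: (-2)p + 1(1−p) = −3p + 1.
Setting these equal: 9p − 5 = −3p + 1 ⇒ 12p = 6 ⇒ p = 1/2, and the value is (9)·(1/2) − 5 = -1/2.
For Player II: with q = P(E), equating U's and D's payoffs gives 6q − 2 = −6q + 1 ⇒ q = 1/4.

1/2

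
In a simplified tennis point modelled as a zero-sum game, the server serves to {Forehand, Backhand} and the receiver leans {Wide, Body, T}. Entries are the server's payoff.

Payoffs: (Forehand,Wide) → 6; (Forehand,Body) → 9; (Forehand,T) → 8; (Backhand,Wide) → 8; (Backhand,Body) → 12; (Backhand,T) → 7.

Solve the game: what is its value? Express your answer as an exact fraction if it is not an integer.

22/3

Row minima: Forehand → 6, Backhand → 7; maximin = 7.
Column maxima: Wide → 8, Body → 12, T → 8; minimax = 8.
7 ≠ 8, so there is no saddle point; optimal play is mixed.
Body is strictly dominated by Wide (it gives the server strictly more in every row), so the receiver never plays it.
On the remaining 2×2 (Forehand, Backhand vs Wide, T):
Let the server play Forehand with probability p. Expected payoff against Wide: 6p + 8(1−p) = −2p + 8; against T: 8p + 7(1−p) = p + 7.
Setting these equal: −2p + 8 = p + 7 ⇒ −3p = -1 ⇒ p = 1/3, and the value is (-2)·(1/3) + 8 = 22/3.
For the receiver: with q = P(Wide), equating Forehand's and Backhand's payoffs gives −2q + 8 = q + 7 ⇒ q = 1/3.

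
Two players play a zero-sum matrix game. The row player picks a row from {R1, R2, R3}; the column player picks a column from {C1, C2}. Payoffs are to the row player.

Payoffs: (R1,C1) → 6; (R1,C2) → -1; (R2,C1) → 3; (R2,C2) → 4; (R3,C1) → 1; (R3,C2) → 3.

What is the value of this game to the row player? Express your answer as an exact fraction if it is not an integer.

27/8

Row minima: R1 → -1, R2 → 3, R3 → 1; maximin = 3.
Column maxima: C1 → 6, C2 → 4; minimax = 4.
3 ≠ 4, so there is no saddle point; optimal play is mixed.
R3 is strictly dominated by R2, so the row player never plays it.
On the remaining 2×2 (R1, R2 vs C1, C2):
Let the row player play R1 with probability p. Expected payoff against C1: 6p + 3(1−p) = 3p + 3; against C2: (-1)p + 4(1−p) = −5p + 4.
Setting these equal: 3p + 3 = −5p + 4 ⇒ 8p = 1 ⇒ p = 1/8, and the value is (3)·(1/8) + 3 = 27/8.
For the column player: with q = P(C1), equating R1's and R2's payoffs gives 7q − 1 = −q + 4 ⇒ q = 5/8.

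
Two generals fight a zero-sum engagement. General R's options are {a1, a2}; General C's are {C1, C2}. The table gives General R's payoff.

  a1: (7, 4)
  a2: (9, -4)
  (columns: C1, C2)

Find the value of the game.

Row minima: a1 → 4, a2 → -4; maximin = 4.
Column maxima: C1 → 9, C2 → 4; minimax = 4.
Since maximin = minimax = 4, there is a saddle point and the value is 4.

4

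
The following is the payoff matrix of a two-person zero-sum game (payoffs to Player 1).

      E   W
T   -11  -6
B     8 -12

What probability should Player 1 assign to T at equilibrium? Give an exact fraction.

4/5

Row minima: T → -11, B → -12; maximin = -11.
Column maxima: E → 8, W → -6; minimax = -6.
-11 ≠ -6, so there is no saddle point; optimal play is mixed.
Let Player 1 play T with probability p. Expected payoff against E: (-11)p + 8(1−p) = −19p + 8; against W: (-6)p + (-12)(1−p) = 6p − 12.
Setting these equal: −19p + 8 = 6p − 12 ⇒ −25p = -20 ⇒ p = 4/5, and the value is (-19)·(4/5) + 8 = -36/5.
For Player 2: with q = P(E), equating T's and B's payoffs gives −5q − 6 = 20q − 12 ⇒ q = 6/25.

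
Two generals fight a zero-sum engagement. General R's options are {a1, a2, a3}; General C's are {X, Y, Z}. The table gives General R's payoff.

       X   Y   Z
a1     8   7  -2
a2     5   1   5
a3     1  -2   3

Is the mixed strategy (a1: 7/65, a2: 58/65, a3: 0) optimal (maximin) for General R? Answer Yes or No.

Against X this mix gives (7/65)·8 + (58/65)·5 = 346/65.
Against Y this mix gives (7/65)·7 + (58/65)·1 = 107/65.
Against Z this mix gives (7/65)·(-2) + (58/65)·5 = 276/65.
General C will play Y, holding General R to 107/65. Shifting weight toward the row that does better against Y would raise this floor (the equalizing mix achieves 37/13 against both Y and Z), so the proposed strategy is not optimal.

No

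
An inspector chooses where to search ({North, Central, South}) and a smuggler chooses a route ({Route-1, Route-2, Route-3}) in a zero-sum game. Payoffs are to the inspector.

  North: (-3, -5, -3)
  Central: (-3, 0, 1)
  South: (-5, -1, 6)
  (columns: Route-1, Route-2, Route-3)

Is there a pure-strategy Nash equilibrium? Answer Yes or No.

Yes

Row minima: North → -5, Central → -3, South → -5; maximin = -3.
Column maxima: Route-1 → -3, Route-2 → 0, Route-3 → 6; minimax = -3.
maximin = minimax = -3, so a saddle point exists.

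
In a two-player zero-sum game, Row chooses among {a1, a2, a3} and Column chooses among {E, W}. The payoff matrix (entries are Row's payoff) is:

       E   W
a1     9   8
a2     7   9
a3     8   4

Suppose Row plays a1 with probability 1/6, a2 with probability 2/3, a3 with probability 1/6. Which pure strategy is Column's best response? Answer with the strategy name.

If Column plays E, Row's expected payoff is (1/6)·9 + (2/3)·7 + (1/6)·8 = 15/2.
If Column plays W, Row's expected payoff is (1/6)·8 + (2/3)·9 + (1/6)·4 = 8.
Column minimizes Row's payoff; the smallest is 15/2, so the best response is E.

E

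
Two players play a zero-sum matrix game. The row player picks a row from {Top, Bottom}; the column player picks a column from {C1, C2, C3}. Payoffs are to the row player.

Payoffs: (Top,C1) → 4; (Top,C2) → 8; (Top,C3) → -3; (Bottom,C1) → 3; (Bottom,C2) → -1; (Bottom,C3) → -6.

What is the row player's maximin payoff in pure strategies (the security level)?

Row minima: Top → -3, Bottom → -6.
The best of these is -3.

-3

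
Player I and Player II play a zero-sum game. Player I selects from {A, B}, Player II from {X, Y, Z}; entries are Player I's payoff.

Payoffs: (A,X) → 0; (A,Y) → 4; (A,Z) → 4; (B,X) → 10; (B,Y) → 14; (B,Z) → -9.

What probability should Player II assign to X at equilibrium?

Row minima: A → 0, B → -9; maximin = 0.
Column maxima: X → 10, Y → 14, Z → 4; minimax = 4.
0 ≠ 4, so there is no saddle point; optimal play is mixed.
Y is strictly dominated by X (it gives Player I strictly more in every row), so Player II never plays it.
On the remaining 2×2 (A, B vs X, Z):
Let Player I play A with probability p. Expected payoff against X: 0p + 10(1−p) = −10p + 10; against Z: 4p + (-9)(1−p) = 13p − 9.
Setting these equal: −10p + 10 = 13p − 9 ⇒ −23p = -19 ⇒ p = 19/23, and the value is (-10)·(19/23) + 10 = 40/23.
For Player II: with q = P(X), equating A's and B's payoffs gives −4q + 4 = 19q − 9 ⇒ q = 13/23.

13/23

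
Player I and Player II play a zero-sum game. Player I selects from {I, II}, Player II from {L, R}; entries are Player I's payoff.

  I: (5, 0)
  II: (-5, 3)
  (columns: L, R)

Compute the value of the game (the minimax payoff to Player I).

Row minima: I → 0, II → -5; maximin = 0.
Column maxima: L → 5, R → 3; minimax = 3.
0 ≠ 3, so there is no saddle point; optimal play is mixed.
Let Player I play I with probability p. Expected payoff against L: 5p + (-5)(1−p) = 10p − 5; against R: 0p + 3(1−p) = −3p + 3.
Setting these equal: 10p − 5 = −3p + 3 ⇒ 13p = 8 ⇒ p = 8/13, and the value is (10)·(8/13) − 5 = 15/13.
For Player II: with q = P(L), equating I's and II's payoffs gives 5q = −8q + 3 ⇒ q = 3/13.

15/13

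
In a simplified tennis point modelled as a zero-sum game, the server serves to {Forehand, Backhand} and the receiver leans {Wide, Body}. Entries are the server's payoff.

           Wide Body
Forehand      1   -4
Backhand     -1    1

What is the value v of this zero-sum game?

-3/7

Row minima: Forehand → -4, Backhand → -1; maximin = -1.
Column maxima: Wide → 1, Body → 1; minimax = 1.
-1 ≠ 1, so there is no saddle point; optimal play is mixed.
Let the server play Forehand with probability p. Expected payoff against Wide: 1p + (-1)(1−p) = 2p − 1; against Body: (-4)p + 1(1−p) = −5p + 1.
Setting these equal: 2p − 1 = −5p + 1 ⇒ 7p = 2 ⇒ p = 2/7, and the value is (2)·(2/7) − 1 = -3/7.
For the receiver: with q = P(Wide), equating Forehand's and Backhand's payoffs gives 5q − 4 = −2q + 1 ⇒ q = 5/7.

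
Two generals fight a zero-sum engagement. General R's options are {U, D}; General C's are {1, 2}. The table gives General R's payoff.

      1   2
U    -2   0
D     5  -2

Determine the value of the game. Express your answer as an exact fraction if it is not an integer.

Row minima: U → -2, D → -2; maximin = -2.
Column maxima: 1 → 5, 2 → 0; minimax = 0.
-2 ≠ 0, so there is no saddle point; optimal play is mixed.
Let General R play U with probability p. Expected payoff against 1: (-2)p + 5(1−p) = −7p + 5; against 2: 0p + (-2)(1−p) = 2p − 2.
Setting these equal: −7p + 5 = 2p − 2 ⇒ −9p = -7 ⇒ p = 7/9, and the value is (-7)·(7/9) + 5 = -4/9.
For General C: with q = P(1), equating U's and D's payoffs gives −2q = 7q − 2 ⇒ q = 2/9.

-4/9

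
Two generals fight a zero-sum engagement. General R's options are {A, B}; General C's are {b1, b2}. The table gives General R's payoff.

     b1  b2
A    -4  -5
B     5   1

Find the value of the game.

Row minima: A → -5, B → 1; maximin = 1.
Column maxima: b1 → 5, b2 → 1; minimax = 1.
Since maximin = minimax = 1, there is a saddle point and the value is 1.

1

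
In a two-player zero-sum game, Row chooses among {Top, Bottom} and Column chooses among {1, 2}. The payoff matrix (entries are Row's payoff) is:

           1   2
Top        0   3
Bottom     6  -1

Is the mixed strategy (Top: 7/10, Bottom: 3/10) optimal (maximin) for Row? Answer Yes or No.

Against 1 this mix gives (7/10)·0 + (3/10)·6 = 9/5.
Against 2 this mix gives (7/10)·3 + (3/10)·(-1) = 9/5.
All of Column's active replies (1, 2) yield 9/5, and no column does worse for Row. The mix makes Column indifferent and guarantees 9/5, so it is optimal.

Yes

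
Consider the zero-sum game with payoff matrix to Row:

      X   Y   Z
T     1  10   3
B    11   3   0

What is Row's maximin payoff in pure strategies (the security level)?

1

Row minima: T → 1, B → 0.
The best of these is 1.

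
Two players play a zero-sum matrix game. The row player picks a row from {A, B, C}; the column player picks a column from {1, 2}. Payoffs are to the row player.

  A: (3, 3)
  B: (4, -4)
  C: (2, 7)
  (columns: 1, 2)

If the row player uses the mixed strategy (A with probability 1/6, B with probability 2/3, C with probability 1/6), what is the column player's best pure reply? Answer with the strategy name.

2

If the column player plays 1, the row player's expected payoff is (1/6)·3 + (2/3)·4 + (1/6)·2 = 7/2.
If the column player plays 2, the row player's expected payoff is (1/6)·3 + (2/3)·(-4) + (1/6)·7 = -1.
The column player minimizes the row player's payoff; the smallest is -1, so the best response is 2.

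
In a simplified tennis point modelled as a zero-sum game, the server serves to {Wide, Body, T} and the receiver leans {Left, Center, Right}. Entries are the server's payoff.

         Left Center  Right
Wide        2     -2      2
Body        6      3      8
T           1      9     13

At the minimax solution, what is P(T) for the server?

3/11

Row minima: Wide → -2, Body → 3, T → 1; maximin = 3.
Column maxima: Left → 6, Center → 9, Right → 13; minimax = 6.
3 ≠ 6, so there is no saddle point; optimal play is mixed.
Wide is strictly dominated by Body, so the server never plays it.
With Wide eliminated, Right is strictly dominated by Left (it gives the server strictly more in every remaining row), so the receiver never plays it.
On the remaining 2×2 (Body, T vs Left, Center):
Let the server play Body with probability p. Expected payoff against Left: 6p + 1(1−p) = 5p + 1; against Center: 3p + 9(1−p) = −6p + 9.
Setting these equal: 5p + 1 = −6p + 9 ⇒ 11p = 8 ⇒ p = 8/11, and the value is (5)·(8/11) + 1 = 51/11.
For the receiver: with q = P(Left), equating Body's and T's payoffs gives 3q + 3 = −8q + 9 ⇒ q = 6/11.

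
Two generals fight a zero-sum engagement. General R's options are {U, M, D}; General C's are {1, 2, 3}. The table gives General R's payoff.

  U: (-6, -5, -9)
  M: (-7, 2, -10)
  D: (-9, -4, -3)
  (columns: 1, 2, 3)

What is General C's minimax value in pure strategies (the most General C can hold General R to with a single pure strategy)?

Column maxima: 1 → -6, 2 → 2, 3 → -3.
The smallest of these is -6.

-6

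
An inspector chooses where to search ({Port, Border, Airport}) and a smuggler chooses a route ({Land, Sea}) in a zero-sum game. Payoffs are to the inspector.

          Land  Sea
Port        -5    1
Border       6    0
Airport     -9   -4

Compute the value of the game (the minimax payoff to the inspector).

Row minima: Port → -5, Border → 0, Airport → -9; maximin = 0.
Column maxima: Land → 6, Sea → 1; minimax = 1.
0 ≠ 1, so there is no saddle point; optimal play is mixed.
Airport is strictly dominated by Port, so the inspector never plays it.
On the remaining 2×2 (Port, Border vs Land, Sea):
Let the inspector play Port with probability p. Expected payoff against Land: (-5)p + 6(1−p) = −11p + 6; against Sea: 1p + 0(1−p) = p.
Setting these equal: −11p + 6 = p ⇒ −12p = -6 ⇒ p = 1/2, and the value is (-11)·(1/2) + 6 = 1/2.
For the smuggler: with q = P(Land), equating Port's and Border's payoffs gives −6q + 1 = 6q ⇒ q = 1/12.

1/2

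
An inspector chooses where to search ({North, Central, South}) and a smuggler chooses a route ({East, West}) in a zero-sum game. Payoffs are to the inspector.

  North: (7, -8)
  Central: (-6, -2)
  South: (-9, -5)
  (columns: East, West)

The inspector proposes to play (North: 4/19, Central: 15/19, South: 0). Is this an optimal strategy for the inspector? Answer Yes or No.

Against East this mix gives (4/19)·7 + (15/19)·(-6) = -62/19.
Against West this mix gives (4/19)·(-8) + (15/19)·(-2) = -62/19.
All of the smuggler's active replies (East, West) yield -62/19, and no column does worse for the inspector. The mix makes the smuggler indifferent and guarantees -62/19, so it is optimal.

Yes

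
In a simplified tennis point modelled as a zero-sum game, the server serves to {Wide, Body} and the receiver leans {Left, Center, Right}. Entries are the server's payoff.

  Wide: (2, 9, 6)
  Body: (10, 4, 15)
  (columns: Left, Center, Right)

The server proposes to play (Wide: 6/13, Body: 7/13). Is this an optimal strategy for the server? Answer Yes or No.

Against Left this mix gives (6/13)·2 + (7/13)·10 = 82/13.
Against Center this mix gives (6/13)·9 + (7/13)·4 = 82/13.
Against Right this mix gives (6/13)·6 + (7/13)·15 = 141/13.
All of the receiver's active replies (Left, Center) yield 82/13, and no column does worse for the server. The mix makes the receiver indifferent and guarantees 82/13, so it is optimal.

Yes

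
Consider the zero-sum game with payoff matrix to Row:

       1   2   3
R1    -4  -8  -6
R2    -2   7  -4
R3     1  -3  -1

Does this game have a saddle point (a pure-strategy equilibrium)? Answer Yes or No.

No

Row minima: R1 → -8, R2 → -4, R3 → -3; maximin = -3.
Column maxima: 1 → 1, 2 → 7, 3 → -1; minimax = -1.
-3 ≠ -1, so no pure-strategy equilibrium exists.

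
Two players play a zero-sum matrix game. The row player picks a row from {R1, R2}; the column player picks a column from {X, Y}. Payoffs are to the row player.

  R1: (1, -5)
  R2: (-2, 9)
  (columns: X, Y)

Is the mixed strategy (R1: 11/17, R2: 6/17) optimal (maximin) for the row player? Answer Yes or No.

Yes

Against X this mix gives (11/17)·1 + (6/17)·(-2) = -1/17.
Against Y this mix gives (11/17)·(-5) + (6/17)·9 = -1/17.
All of the column player's active replies (X, Y) yield -1/17, and no column does worse for the row player. The mix makes the column player indifferent and guarantees -1/17, so it is optimal.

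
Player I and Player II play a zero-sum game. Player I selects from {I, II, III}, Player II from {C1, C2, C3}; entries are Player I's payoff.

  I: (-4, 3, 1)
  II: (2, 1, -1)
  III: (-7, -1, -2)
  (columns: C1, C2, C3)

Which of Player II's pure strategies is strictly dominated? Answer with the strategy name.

C2

C3 holds Player I's payoff strictly below C2 in every row: 1 < 3, -1 < 1, -2 < -1.
So C2 is strictly dominated for Player II.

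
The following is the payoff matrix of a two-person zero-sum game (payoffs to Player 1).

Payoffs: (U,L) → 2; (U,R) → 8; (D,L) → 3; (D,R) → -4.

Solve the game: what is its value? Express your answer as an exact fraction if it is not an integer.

32/13

Row minima: U → 2, D → -4; maximin = 2.
Column maxima: L → 3, R → 8; minimax = 3.
2 ≠ 3, so there is no saddle point; optimal play is mixed.
Let Player 1 play U with probability p. Expected payoff against L: 2p + 3(1−p) = −p + 3; against R: 8p + (-4)(1−p) = 12p − 4.
Setting these equal: −p + 3 = 12p − 4 ⇒ −13p = -7 ⇒ p = 7/13, and the value is (-1)·(7/13) + 3 = 32/13.
For Player 2: with q = P(L), equating U's and D's payoffs gives −6q + 8 = 7q − 4 ⇒ q = 12/13.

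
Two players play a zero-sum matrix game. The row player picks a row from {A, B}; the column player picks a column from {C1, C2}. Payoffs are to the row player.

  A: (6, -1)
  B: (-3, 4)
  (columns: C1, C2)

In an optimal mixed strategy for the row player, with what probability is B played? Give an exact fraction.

1/2

Row minima: A → -1, B → -3; maximin = -1.
Column maxima: C1 → 6, C2 → 4; minimax = 4.
-1 ≠ 4, so there is no saddle point; optimal play is mixed.
Let the row player play A with probability p. Expected payoff against C1: 6p + (-3)(1−p) = 9p − 3; against C2: (-1)p + 4(1−p) = −5p + 4.
Setting these equal: 9p − 3 = −5p + 4 ⇒ 14p = 7 ⇒ p = 1/2, and the value is (9)·(1/2) − 3 = 3/2.
For the column player: with q = P(C1), equating A's and B's payoffs gives 7q − 1 = −7q + 4 ⇒ q = 5/14.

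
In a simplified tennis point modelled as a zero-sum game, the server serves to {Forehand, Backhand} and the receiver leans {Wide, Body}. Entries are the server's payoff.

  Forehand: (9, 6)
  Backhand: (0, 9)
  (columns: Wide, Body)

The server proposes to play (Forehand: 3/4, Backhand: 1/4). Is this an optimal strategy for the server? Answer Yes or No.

Yes

Against Wide this mix gives (3/4)·9 + (1/4)·0 = 27/4.
Against Body this mix gives (3/4)·6 + (1/4)·9 = 27/4.
All of the receiver's active replies (Wide, Body) yield 27/4, and no column does worse for the server. The mix makes the receiver indifferent and guarantees 27/4, so it is optimal.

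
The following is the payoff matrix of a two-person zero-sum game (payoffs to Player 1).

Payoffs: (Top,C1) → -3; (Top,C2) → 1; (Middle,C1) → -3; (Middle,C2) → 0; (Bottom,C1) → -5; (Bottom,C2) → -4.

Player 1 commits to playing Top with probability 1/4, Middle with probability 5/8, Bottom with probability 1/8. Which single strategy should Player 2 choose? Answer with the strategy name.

If Player 2 plays C1, Player 1's expected payoff is (1/4)·(-3) + (5/8)·(-3) + (1/8)·(-5) = -13/4.
If Player 2 plays C2, Player 1's expected payoff is (1/4)·1 + (5/8)·0 + (1/8)·(-4) = -1/4.
Player 2 minimizes Player 1's payoff; the smallest is -13/4, so the best response is C1.

C1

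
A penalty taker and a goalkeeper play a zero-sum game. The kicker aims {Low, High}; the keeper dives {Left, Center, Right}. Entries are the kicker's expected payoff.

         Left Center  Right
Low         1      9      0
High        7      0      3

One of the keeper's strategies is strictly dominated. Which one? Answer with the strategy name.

Left

Right holds the kicker's payoff strictly below Left in every row: 0 < 1, 3 < 7.
So Left is strictly dominated for the keeper.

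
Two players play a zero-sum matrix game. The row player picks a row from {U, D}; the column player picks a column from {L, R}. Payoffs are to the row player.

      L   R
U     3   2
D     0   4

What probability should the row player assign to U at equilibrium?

4/5

Row minima: U → 2, D → 0; maximin = 2.
Column maxima: L → 3, R → 4; minimax = 3.
2 ≠ 3, so there is no saddle point; optimal play is mixed.
Let the row player play U with probability p. Expected payoff against L: 3p + 0(1−p) = 3p; against R: 2p + 4(1−p) = −2p + 4.
Setting these equal: 3p = −2p + 4 ⇒ 5p = 4 ⇒ p = 4/5, and the value is (3)·(4/5) = 12/5.
For the column player: with q = P(L), equating U's and D's payoffs gives q + 2 = −4q + 4 ⇒ q = 2/5.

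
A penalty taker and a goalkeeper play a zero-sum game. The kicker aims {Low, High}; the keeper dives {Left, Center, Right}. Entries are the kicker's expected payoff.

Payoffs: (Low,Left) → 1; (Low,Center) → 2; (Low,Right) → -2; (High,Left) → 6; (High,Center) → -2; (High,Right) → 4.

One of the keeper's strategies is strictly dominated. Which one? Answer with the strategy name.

Right holds the kicker's payoff strictly below Left in every row: -2 < 1, 4 < 6.
So Left is strictly dominated for the keeper.

Left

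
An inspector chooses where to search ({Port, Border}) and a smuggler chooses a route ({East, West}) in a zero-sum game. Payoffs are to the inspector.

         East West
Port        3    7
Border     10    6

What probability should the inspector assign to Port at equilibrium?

Row minima: Port → 3, Border → 6; maximin = 6.
Column maxima: East → 10, West → 7; minimax = 7.
6 ≠ 7, so there is no saddle point; optimal play is mixed.
Let the inspector play Port with probability p. Expected payoff against East: 3p + 10(1−p) = −7p + 10; against West: 7p + 6(1−p) = p + 6.
Setting these equal: −7p + 10 = p + 6 ⇒ −8p = -4 ⇒ p = 1/2, and the value is (-7)·(1/2) + 10 = 13/2.
For the smuggler: with q = P(East), equating Port's and Border's payoffs gives −4q + 7 = 4q + 6 ⇒ q = 1/8.

1/2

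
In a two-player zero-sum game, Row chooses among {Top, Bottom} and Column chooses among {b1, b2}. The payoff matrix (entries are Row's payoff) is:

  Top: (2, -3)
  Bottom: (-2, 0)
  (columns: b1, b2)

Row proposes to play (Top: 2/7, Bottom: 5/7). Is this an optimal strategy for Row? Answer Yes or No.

Yes

Against b1 this mix gives (2/7)·2 + (5/7)·(-2) = -6/7.
Against b2 this mix gives (2/7)·(-3) + (5/7)·0 = -6/7.
All of Column's active replies (b1, b2) yield -6/7, and no column does worse for Row. The mix makes Column indifferent and guarantees -6/7, so it is optimal.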